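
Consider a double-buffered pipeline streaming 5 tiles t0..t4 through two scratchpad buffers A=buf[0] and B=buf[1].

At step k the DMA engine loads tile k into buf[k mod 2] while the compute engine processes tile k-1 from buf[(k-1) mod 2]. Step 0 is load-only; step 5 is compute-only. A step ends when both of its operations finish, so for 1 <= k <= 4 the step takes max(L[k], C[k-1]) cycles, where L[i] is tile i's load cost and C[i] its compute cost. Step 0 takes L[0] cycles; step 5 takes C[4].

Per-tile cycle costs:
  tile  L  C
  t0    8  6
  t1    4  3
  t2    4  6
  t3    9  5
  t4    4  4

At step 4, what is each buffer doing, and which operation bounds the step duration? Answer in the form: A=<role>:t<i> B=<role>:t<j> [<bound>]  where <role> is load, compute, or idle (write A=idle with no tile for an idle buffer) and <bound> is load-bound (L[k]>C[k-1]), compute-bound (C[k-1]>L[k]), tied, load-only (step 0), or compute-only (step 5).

k=0 load=t0/8c comp=- wait=8 total=8
k=1 load=t1/4c comp=t0/6c wait=6 total=14
k=2 load=t2/4c comp=t1/3c wait=4 total=18
k=3 load=t3/9c comp=t2/6c wait=9 total=27
k=4 load=t4/4c comp=t3/5c wait=5 total=32
k=5 load=- comp=t4/4c wait=4 total=36

step 4: A=load:t4 B=compute:t3 [compute-bound]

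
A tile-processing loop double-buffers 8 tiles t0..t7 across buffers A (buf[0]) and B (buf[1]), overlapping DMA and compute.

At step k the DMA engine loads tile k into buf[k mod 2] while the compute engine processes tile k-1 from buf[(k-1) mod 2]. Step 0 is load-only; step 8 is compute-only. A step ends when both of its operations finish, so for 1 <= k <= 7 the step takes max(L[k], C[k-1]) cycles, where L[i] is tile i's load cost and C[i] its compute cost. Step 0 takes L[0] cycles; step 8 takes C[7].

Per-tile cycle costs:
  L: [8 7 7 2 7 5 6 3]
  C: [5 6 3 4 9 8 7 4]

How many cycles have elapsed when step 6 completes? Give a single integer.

end_cycle[6] = 49

step 0: L[0]=8 → dur=8, Σ=8 | A=load:t0 B=idle [load-only]
step 1: L[1]=7 C[0]=5 → dur=7, Σ=15 | A=compute:t0 B=load:t1 [load-bound]
step 2: L[2]=7 C[1]=6 → dur=7, Σ=22 | A=load:t2 B=compute:t1 [load-bound]
step 3: L[3]=2 C[2]=3 → dur=3, Σ=25 | A=compute:t2 B=load:t3 [compute-bound]
step 4: L[4]=7 C[3]=4 → dur=7, Σ=32 | A=load:t4 B=compute:t3 [load-bound]
step 5: L[5]=5 C[4]=9 → dur=9, Σ=41 | A=compute:t4 B=load:t5 [compute-bound]
step 6: L[6]=6 C[5]=8 → dur=8, Σ=49 | A=load:t6 B=compute:t5 [compute-bound]
step 7: L[7]=3 C[6]=7 → dur=7, Σ=56 | A=compute:t6 B=load:t7 [compute-bound]
step 8: C[7]=4 → dur=4, Σ=60 | A=idle B=compute:t7 [compute-only]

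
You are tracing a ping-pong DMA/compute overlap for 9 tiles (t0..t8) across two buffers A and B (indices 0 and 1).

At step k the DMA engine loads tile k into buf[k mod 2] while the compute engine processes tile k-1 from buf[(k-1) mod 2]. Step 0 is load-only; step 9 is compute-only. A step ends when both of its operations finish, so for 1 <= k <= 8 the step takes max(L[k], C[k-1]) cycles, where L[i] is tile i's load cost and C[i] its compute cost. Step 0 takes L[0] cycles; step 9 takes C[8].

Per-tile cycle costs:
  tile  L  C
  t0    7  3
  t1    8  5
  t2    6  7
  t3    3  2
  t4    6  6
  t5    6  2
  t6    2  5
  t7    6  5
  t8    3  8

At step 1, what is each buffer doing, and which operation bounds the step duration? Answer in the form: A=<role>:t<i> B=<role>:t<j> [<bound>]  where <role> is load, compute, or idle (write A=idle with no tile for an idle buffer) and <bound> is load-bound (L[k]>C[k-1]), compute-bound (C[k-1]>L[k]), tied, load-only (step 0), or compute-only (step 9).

[0] DMA t0→A (7c) ∥ CU idle ⇒ 7c, clock 7
[1] DMA t1→B (8c) ∥ CU A:t0 (3c) ⇒ 8c, clock 15
[2] DMA t2→A (6c) ∥ CU B:t1 (5c) ⇒ 6c, clock 21
[3] DMA t3→B (3c) ∥ CU A:t2 (7c) ⇒ 7c, clock 28
[4] DMA t4→A (6c) ∥ CU B:t3 (2c) ⇒ 6c, clock 34
[5] DMA t5→B (6c) ∥ CU A:t4 (6c) ⇒ 6c, clock 40
[6] DMA t6→A (2c) ∥ CU B:t5 (2c) ⇒ 2c, clock 42
[7] DMA t7→B (6c) ∥ CU A:t6 (5c) ⇒ 6c, clock 48
[8] DMA t8→A (3c) ∥ CU B:t7 (5c) ⇒ 5c, clock 53
[9] DMA idle ∥ CU A:t8 (8c) ⇒ 8c, clock 61

step 1: A=compute:t0 B=load:t1 [load-bound]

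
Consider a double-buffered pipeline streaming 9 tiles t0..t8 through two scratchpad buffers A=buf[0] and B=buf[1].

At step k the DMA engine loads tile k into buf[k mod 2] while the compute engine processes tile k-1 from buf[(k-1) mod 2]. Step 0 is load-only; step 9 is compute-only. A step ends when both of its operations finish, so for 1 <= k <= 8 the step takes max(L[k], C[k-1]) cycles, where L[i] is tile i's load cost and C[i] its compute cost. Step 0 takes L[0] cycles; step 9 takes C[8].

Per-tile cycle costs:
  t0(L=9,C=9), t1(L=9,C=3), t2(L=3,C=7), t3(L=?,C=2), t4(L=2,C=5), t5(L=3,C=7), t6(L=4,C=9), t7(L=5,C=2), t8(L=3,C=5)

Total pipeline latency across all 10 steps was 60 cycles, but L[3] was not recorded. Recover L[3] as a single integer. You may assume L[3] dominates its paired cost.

step 0 | dur = L[0]=9 = 9
step 1 | dur = max(L[1]=9, C[0]=9) = 9
step 2 | dur = max(L[2]=3, C[1]=3) = 3
step 3 | dur = max(L[3]=?, C[2]=7) = L[3]  (unknown; binding)
step 4 | dur = max(L[4]=2, C[3]=2) = 2
step 5 | dur = max(L[5]=3, C[4]=5) = 5
step 6 | dur = max(L[6]=4, C[5]=7) = 7
step 7 | dur = max(L[7]=5, C[6]=9) = 9
step 8 | dur = max(L[8]=3, C[7]=2) = 3
step 9 | dur = C[8]=5 = 5
sum of known step durations = 52
dur[3] = total - known = 60 - 52 = 8
L[3] is the binding max in step 3, so L[3] = dur[3] = 8

L[3] = 8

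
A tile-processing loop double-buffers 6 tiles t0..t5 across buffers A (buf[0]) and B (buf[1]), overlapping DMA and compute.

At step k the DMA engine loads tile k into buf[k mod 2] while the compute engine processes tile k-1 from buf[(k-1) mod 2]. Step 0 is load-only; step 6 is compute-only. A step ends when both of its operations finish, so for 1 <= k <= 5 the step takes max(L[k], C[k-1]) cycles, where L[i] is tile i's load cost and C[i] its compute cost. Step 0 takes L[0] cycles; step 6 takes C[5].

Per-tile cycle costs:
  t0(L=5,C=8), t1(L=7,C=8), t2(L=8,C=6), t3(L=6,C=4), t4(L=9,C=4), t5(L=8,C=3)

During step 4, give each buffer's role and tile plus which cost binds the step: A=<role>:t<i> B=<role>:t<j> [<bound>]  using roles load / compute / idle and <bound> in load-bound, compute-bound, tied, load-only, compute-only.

step 4: A=load:t4 B=compute:t3 [load-bound]

step 0: L[0]=5 → dur=5, Σ=5 | A=load:t0 B=idle [load-only]
step 1: L[1]=7 C[0]=8 → dur=8, Σ=13 | A=compute:t0 B=load:t1 [compute-bound]
step 2: L[2]=8 C[1]=8 → dur=8, Σ=21 | A=load:t2 B=compute:t1 [tied]
step 3: L[3]=6 C[2]=6 → dur=6, Σ=27 | A=compute:t2 B=load:t3 [tied]
step 4: L[4]=9 C[3]=4 → dur=9, Σ=36 | A=load:t4 B=compute:t3 [load-bound]
step 5: L[5]=8 C[4]=4 → dur=8, Σ=44 | A=compute:t4 B=load:t5 [load-bound]
step 6: C[5]=3 → dur=3, Σ=47 | A=idle B=compute:t5 [compute-only]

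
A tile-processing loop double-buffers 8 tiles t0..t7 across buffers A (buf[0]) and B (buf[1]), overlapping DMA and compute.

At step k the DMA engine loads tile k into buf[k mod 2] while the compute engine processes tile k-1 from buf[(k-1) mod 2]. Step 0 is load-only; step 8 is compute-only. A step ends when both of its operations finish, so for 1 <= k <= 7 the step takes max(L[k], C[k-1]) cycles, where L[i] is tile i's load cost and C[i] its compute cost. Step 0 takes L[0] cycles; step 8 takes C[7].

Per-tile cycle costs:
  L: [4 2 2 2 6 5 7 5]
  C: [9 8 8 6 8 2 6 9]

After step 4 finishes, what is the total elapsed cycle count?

end_cycle[4] = 35

  0. 4=4c; end=4; A:t0 B:-
  1. max(2,9)=9c; end=13; A:t0 B:t1
  2. max(2,8)=8c; end=21; A:t2 B:t1
  3. max(2,8)=8c; end=29; A:t2 B:t3
  4. max(6,6)=6c; end=35; A:t4 B:t3
  5. max(5,8)=8c; end=43; A:t4 B:t5
  6. max(7,2)=7c; end=50; A:t6 B:t5
  7. max(5,6)=6c; end=56; A:t6 B:t7
  8. 9=9c; end=65; A:t6 B:t7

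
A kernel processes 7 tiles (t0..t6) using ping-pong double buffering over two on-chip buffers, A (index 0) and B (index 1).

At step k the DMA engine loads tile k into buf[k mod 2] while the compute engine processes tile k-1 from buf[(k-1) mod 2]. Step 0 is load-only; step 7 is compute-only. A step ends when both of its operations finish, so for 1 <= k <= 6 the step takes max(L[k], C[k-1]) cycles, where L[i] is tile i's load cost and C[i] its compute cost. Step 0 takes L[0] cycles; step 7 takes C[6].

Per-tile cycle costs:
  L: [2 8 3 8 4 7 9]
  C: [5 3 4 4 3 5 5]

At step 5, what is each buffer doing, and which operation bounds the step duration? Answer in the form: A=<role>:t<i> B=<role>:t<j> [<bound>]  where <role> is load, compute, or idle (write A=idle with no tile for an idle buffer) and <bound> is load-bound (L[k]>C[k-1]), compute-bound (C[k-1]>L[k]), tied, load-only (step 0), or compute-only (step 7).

step 5: A=compute:t4 B=load:t5 [load-bound]

[0] DMA t0→A (2c) ∥ CU idle ⇒ 2c, clock 2
[1] DMA t1→B (8c) ∥ CU A:t0 (5c) ⇒ 8c, clock 10
[2] DMA t2→A (3c) ∥ CU B:t1 (3c) ⇒ 3c, clock 13
[3] DMA t3→B (8c) ∥ CU A:t2 (4c) ⇒ 8c, clock 21
[4] DMA t4→A (4c) ∥ CU B:t3 (4c) ⇒ 4c, clock 25
[5] DMA t5→B (7c) ∥ CU A:t4 (3c) ⇒ 7c, clock 32
[6] DMA t6→A (9c) ∥ CU B:t5 (5c) ⇒ 9c, clock 41
[7] DMA idle ∥ CU A:t6 (5c) ⇒ 5c, clock 46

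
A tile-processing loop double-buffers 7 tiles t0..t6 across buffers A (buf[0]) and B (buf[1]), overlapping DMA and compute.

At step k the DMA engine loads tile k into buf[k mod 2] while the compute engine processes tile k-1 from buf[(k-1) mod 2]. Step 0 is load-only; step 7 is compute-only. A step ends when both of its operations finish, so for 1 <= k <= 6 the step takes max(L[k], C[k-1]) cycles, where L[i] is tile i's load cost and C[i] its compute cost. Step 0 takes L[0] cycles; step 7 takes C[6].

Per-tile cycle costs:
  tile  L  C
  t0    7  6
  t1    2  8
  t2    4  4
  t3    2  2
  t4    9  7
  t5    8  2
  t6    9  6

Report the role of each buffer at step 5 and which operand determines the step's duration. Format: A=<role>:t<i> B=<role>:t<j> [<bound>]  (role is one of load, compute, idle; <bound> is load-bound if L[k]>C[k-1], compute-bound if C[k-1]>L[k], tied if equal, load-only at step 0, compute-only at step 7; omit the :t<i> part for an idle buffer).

  0. 7=7c; end=7; A:t0 B:-
  1. max(2,6)=6c; end=13; A:t0 B:t1
  2. max(4,8)=8c; end=21; A:t2 B:t1
  3. max(2,4)=4c; end=25; A:t2 B:t3
  4. max(9,2)=9c; end=34; A:t4 B:t3
  5. max(8,7)=8c; end=42; A:t4 B:t5
  6. max(9,2)=9c; end=51; A:t6 B:t5
  7. 6=6c; end=57; A:t6 B:t5

step 5: A=compute:t4 B=load:t5 [load-bound]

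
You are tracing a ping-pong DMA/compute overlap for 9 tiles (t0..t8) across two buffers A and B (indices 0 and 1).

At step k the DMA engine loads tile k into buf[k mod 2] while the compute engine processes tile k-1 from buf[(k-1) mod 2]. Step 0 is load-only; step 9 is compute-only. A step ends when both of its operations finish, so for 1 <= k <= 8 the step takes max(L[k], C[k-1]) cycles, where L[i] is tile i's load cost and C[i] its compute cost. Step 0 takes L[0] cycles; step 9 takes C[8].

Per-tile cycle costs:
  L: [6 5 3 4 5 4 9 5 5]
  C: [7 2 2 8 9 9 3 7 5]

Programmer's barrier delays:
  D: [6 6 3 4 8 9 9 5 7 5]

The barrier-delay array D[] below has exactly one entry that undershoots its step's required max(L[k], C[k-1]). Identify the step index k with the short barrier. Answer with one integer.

step 0: need L[0]=6 = 6; D[0]=6 ok
step 1: need max(L[1]=5,C[0]=7) = 7; D[1]=6 SHORT
step 2: need max(L[2]=3,C[1]=2) = 3; D[2]=3 ok
step 3: need max(L[3]=4,C[2]=2) = 4; D[3]=4 ok
step 4: need max(L[4]=5,C[3]=8) = 8; D[4]=8 ok
step 5: need max(L[5]=4,C[4]=9) = 9; D[5]=9 ok
step 6: need max(L[6]=9,C[5]=9) = 9; D[6]=9 ok
step 7: need max(L[7]=5,C[6]=3) = 5; D[7]=5 ok
step 8: need max(L[8]=5,C[7]=7) = 7; D[8]=7 ok
step 9: need C[8]=5 = 5; D[9]=5 ok

hazard at step 1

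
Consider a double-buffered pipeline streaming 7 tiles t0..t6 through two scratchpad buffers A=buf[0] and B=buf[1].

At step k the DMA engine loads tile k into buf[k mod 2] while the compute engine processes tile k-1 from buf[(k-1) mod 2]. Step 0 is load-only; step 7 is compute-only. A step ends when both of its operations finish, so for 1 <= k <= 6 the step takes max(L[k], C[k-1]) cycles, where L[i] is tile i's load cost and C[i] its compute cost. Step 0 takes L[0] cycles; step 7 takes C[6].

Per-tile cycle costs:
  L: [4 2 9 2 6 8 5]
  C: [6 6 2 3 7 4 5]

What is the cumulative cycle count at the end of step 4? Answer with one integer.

end_cycle[4] = 27

k=0 load=t0/4c comp=- wait=4 total=4
k=1 load=t1/2c comp=t0/6c wait=6 total=10
k=2 load=t2/9c comp=t1/6c wait=9 total=19
k=3 load=t3/2c comp=t2/2c wait=2 total=21
k=4 load=t4/6c comp=t3/3c wait=6 total=27
k=5 load=t5/8c comp=t4/7c wait=8 total=35
k=6 load=t6/5c comp=t5/4c wait=5 total=40
k=7 load=- comp=t6/5c wait=5 total=45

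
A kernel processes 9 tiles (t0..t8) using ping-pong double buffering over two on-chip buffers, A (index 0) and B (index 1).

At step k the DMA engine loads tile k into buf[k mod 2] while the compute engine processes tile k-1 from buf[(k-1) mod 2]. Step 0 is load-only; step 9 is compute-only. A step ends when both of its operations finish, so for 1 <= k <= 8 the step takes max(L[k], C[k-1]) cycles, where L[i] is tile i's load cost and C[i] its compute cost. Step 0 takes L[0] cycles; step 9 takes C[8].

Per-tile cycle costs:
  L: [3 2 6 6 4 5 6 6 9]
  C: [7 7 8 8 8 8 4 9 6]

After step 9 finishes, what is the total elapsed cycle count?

k=0 load=t0/3c comp=- wait=3 total=3
k=1 load=t1/2c comp=t0/7c wait=7 total=10
k=2 load=t2/6c comp=t1/7c wait=7 total=17
k=3 load=t3/6c comp=t2/8c wait=8 total=25
k=4 load=t4/4c comp=t3/8c wait=8 total=33
k=5 load=t5/5c comp=t4/8c wait=8 total=41
k=6 load=t6/6c comp=t5/8c wait=8 total=49
k=7 load=t7/6c comp=t6/4c wait=6 total=55
k=8 load=t8/9c comp=t7/9c wait=9 total=64
k=9 load=- comp=t8/6c wait=6 total=70

end_cycle[9] = 70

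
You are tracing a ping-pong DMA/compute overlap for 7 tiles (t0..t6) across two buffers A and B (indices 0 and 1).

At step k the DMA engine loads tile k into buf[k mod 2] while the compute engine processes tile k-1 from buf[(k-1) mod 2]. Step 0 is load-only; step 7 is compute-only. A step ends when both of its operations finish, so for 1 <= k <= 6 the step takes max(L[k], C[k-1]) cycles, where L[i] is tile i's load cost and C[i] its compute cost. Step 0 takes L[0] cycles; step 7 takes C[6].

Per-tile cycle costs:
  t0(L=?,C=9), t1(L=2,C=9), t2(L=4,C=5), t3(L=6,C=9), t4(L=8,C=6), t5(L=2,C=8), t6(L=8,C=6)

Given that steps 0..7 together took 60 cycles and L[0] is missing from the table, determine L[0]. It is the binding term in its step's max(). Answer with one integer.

step 0: dur = L[0]=? = L[0]  (unknown; binding)
step 1: dur = max(L[1]=2, C[0]=9) = 9
step 2: dur = max(L[2]=4, C[1]=9) = 9
step 3: dur = max(L[3]=6, C[2]=5) = 6
step 4: dur = max(L[4]=8, C[3]=9) = 9
step 5: dur = max(L[5]=2, C[4]=6) = 6
step 6: dur = max(L[6]=8, C[5]=8) = 8
step 7: dur = C[6]=6 = 6
sum of known step durations = 53
dur[0] = total - known = 60 - 53 = 7
L[0] is the binding max in step 0, so L[0] = dur[0] = 7

L[0] = 7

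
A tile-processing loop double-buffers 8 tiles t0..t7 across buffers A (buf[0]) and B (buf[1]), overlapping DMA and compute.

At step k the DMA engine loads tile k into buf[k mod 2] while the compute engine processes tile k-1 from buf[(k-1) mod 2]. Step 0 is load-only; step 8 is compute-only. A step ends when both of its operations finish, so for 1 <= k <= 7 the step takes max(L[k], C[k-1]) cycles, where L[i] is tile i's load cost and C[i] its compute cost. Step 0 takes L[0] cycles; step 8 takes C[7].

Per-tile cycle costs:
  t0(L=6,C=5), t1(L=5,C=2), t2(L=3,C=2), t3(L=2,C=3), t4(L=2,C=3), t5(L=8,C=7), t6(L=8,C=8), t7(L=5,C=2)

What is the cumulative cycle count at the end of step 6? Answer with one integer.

step 0: L[0]=6 → dur=6, Σ=6 | A=load:t0 B=idle [load-only]
step 1: L[1]=5 C[0]=5 → dur=5, Σ=11 | A=compute:t0 B=load:t1 [tied]
step 2: L[2]=3 C[1]=2 → dur=3, Σ=14 | A=load:t2 B=compute:t1 [load-bound]
step 3: L[3]=2 C[2]=2 → dur=2, Σ=16 | A=compute:t2 B=load:t3 [tied]
step 4: L[4]=2 C[3]=3 → dur=3, Σ=19 | A=load:t4 B=compute:t3 [compute-bound]
step 5: L[5]=8 C[4]=3 → dur=8, Σ=27 | A=compute:t4 B=load:t5 [load-bound]
step 6: L[6]=8 C[5]=7 → dur=8, Σ=35 | A=load:t6 B=compute:t5 [load-bound]
step 7: L[7]=5 C[6]=8 → dur=8, Σ=43 | A=compute:t6 B=load:t7 [compute-bound]
step 8: C[7]=2 → dur=2, Σ=45 | A=idle B=compute:t7 [compute-only]

end_cycle[6] = 35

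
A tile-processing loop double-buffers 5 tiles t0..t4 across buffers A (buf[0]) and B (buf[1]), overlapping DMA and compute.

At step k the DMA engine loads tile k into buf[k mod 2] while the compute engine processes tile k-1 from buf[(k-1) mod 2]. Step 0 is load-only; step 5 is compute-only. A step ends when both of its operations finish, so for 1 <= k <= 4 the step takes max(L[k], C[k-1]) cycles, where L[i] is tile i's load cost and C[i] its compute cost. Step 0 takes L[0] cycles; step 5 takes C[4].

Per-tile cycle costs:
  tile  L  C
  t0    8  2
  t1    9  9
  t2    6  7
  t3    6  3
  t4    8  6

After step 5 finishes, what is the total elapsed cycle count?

end_cycle[5] = 47

[0] DMA t0→A (8c) ∥ CU idle ⇒ 8c, clock 8
[1] DMA t1→B (9c) ∥ CU A:t0 (2c) ⇒ 9c, clock 17
[2] DMA t2→A (6c) ∥ CU B:t1 (9c) ⇒ 9c, clock 26
[3] DMA t3→B (6c) ∥ CU A:t2 (7c) ⇒ 7c, clock 33
[4] DMA t4→A (8c) ∥ CU B:t3 (3c) ⇒ 8c, clock 41
[5] DMA idle ∥ CU A:t4 (6c) ⇒ 6c, clock 47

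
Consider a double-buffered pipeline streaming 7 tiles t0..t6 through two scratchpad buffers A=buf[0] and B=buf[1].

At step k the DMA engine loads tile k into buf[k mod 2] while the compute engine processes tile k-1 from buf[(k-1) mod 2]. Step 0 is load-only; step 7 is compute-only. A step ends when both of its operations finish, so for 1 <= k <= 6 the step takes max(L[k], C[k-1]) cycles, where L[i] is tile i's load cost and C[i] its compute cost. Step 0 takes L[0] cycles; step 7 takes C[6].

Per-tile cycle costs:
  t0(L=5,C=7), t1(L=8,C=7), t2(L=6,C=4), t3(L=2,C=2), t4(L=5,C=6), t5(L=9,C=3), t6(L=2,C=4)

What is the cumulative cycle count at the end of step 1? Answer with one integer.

end_cycle[1] = 13

step 0: L[0]=5 → dur=5, Σ=5 | A=load:t0 B=idle [load-only]
step 1: L[1]=8 C[0]=7 → dur=8, Σ=13 | A=compute:t0 B=load:t1 [load-bound]
step 2: L[2]=6 C[1]=7 → dur=7, Σ=20 | A=load:t2 B=compute:t1 [compute-bound]
step 3: L[3]=2 C[2]=4 → dur=4, Σ=24 | A=compute:t2 B=load:t3 [compute-bound]
step 4: L[4]=5 C[3]=2 → dur=5, Σ=29 | A=load:t4 B=compute:t3 [load-bound]
step 5: L[5]=9 C[4]=6 → dur=9, Σ=38 | A=compute:t4 B=load:t5 [load-bound]
step 6: L[6]=2 C[5]=3 → dur=3, Σ=41 | A=load:t6 B=compute:t5 [compute-bound]
step 7: C[6]=4 → dur=4, Σ=45 | A=compute:t6 B=idle [compute-only]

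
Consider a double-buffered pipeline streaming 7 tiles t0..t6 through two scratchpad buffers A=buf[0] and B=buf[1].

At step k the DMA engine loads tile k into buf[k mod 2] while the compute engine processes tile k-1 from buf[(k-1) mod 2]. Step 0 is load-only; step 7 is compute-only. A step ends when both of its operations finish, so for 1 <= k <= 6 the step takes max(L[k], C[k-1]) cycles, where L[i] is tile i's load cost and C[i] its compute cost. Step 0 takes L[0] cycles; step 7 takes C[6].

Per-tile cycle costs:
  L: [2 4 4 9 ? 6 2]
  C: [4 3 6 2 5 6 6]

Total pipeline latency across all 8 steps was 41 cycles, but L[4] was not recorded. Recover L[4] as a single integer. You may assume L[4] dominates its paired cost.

step 0 | dur = L[0]=2 = 2
step 1 | dur = max(L[1]=4, C[0]=4) = 4
step 2 | dur = max(L[2]=4, C[1]=3) = 4
step 3 | dur = max(L[3]=9, C[2]=6) = 9
step 4 | dur = max(L[4]=?, C[3]=2) = L[4]  (unknown; binding)
step 5 | dur = max(L[5]=6, C[4]=5) = 6
step 6 | dur = max(L[6]=2, C[5]=6) = 6
step 7 | dur = C[6]=6 = 6
sum of known step durations = 37
dur[4] = total - known = 41 - 37 = 4
L[4] is the binding max in step 4, so L[4] = dur[4] = 4

L[4] = 4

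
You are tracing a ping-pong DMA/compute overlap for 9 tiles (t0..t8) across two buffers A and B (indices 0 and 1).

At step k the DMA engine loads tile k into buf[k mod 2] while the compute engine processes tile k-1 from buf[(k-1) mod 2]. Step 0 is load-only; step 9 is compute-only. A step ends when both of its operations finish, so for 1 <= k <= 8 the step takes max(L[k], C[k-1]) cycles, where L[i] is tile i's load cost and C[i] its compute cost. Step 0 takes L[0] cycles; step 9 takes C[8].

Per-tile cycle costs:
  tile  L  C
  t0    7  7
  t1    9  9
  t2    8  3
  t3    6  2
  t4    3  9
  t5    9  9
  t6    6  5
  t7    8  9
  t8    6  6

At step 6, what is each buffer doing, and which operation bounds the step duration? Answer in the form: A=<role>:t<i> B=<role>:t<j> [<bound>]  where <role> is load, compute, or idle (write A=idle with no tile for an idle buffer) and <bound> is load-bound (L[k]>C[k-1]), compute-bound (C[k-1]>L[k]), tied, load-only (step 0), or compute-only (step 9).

[0] DMA t0→A (7c) ∥ CU idle ⇒ 7c, clock 7
[1] DMA t1→B (9c) ∥ CU A:t0 (7c) ⇒ 9c, clock 16
[2] DMA t2→A (8c) ∥ CU B:t1 (9c) ⇒ 9c, clock 25
[3] DMA t3→B (6c) ∥ CU A:t2 (3c) ⇒ 6c, clock 31
[4] DMA t4→A (3c) ∥ CU B:t3 (2c) ⇒ 3c, clock 34
[5] DMA t5→B (9c) ∥ CU A:t4 (9c) ⇒ 9c, clock 43
[6] DMA t6→A (6c) ∥ CU B:t5 (9c) ⇒ 9c, clock 52
[7] DMA t7→B (8c) ∥ CU A:t6 (5c) ⇒ 8c, clock 60
[8] DMA t8→A (6c) ∥ CU B:t7 (9c) ⇒ 9c, clock 69
[9] DMA idle ∥ CU A:t8 (6c) ⇒ 6c, clock 75

step 6: A=load:t6 B=compute:t5 [compute-bound]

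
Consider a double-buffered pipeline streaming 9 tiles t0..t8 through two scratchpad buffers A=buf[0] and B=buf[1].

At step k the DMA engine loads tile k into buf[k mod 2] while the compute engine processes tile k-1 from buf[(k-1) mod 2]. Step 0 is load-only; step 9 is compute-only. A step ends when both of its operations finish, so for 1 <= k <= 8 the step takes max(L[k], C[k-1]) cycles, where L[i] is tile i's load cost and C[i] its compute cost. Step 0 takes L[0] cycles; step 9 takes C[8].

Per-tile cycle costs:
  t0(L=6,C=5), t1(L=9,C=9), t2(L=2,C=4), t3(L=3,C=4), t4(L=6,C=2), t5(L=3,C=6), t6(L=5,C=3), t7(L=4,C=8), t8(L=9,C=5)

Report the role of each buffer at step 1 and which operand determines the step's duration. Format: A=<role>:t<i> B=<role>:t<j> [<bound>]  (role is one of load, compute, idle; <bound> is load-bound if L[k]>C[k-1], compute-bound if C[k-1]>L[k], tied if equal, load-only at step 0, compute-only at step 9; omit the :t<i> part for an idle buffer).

step 1: A=compute:t0 B=load:t1 [load-bound]

  0. 6=6c; end=6; A:t0 B:-
  1. max(9,5)=9c; end=15; A:t0 B:t1
  2. max(2,9)=9c; end=24; A:t2 B:t1
  3. max(3,4)=4c; end=28; A:t2 B:t3
  4. max(6,4)=6c; end=34; A:t4 B:t3
  5. max(3,2)=3c; end=37; A:t4 B:t5
  6. max(5,6)=6c; end=43; A:t6 B:t5
  7. max(4,3)=4c; end=47; A:t6 B:t7
  8. max(9,8)=9c; end=56; A:t8 B:t7
  9. 5=5c; end=61; A:t8 B:t7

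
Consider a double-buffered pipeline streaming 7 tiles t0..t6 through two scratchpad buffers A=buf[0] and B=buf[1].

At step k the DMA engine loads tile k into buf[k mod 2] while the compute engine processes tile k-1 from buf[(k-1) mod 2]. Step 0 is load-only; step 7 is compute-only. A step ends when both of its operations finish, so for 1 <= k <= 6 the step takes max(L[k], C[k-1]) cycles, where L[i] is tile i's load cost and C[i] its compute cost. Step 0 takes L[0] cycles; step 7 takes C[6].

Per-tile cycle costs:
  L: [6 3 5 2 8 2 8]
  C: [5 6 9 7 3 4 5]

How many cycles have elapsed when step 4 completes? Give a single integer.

end_cycle[4] = 34

step 0: L[0]=6 → dur=6, Σ=6 | A=load:t0 B=idle [load-only]
step 1: L[1]=3 C[0]=5 → dur=5, Σ=11 | A=compute:t0 B=load:t1 [compute-bound]
step 2: L[2]=5 C[1]=6 → dur=6, Σ=17 | A=load:t2 B=compute:t1 [compute-bound]
step 3: L[3]=2 C[2]=9 → dur=9, Σ=26 | A=compute:t2 B=load:t3 [compute-bound]
step 4: L[4]=8 C[3]=7 → dur=8, Σ=34 | A=load:t4 B=compute:t3 [load-bound]
step 5: L[5]=2 C[4]=3 → dur=3, Σ=37 | A=compute:t4 B=load:t5 [compute-bound]
step 6: L[6]=8 C[5]=4 → dur=8, Σ=45 | A=load:t6 B=compute:t5 [load-bound]
step 7: C[6]=5 → dur=5, Σ=50 | A=compute:t6 B=idle [compute-only]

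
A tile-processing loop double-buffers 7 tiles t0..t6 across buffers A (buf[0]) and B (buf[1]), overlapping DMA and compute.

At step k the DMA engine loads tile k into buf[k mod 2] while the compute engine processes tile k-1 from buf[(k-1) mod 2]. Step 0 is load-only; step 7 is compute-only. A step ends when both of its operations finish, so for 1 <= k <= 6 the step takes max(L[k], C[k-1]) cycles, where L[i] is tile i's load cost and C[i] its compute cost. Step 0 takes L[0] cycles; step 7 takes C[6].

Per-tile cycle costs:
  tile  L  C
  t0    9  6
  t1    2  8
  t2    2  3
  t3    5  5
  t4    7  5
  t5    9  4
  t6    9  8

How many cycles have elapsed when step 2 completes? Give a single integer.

[0] DMA t0→A (9c) ∥ CU idle ⇒ 9c, clock 9
[1] DMA t1→B (2c) ∥ CU A:t0 (6c) ⇒ 6c, clock 15
[2] DMA t2→A (2c) ∥ CU B:t1 (8c) ⇒ 8c, clock 23
[3] DMA t3→B (5c) ∥ CU A:t2 (3c) ⇒ 5c, clock 28
[4] DMA t4→A (7c) ∥ CU B:t3 (5c) ⇒ 7c, clock 35
[5] DMA t5→B (9c) ∥ CU A:t4 (5c) ⇒ 9c, clock 44
[6] DMA t6→A (9c) ∥ CU B:t5 (4c) ⇒ 9c, clock 53
[7] DMA idle ∥ CU A:t6 (8c) ⇒ 8c, clock 61

end_cycle[2] = 23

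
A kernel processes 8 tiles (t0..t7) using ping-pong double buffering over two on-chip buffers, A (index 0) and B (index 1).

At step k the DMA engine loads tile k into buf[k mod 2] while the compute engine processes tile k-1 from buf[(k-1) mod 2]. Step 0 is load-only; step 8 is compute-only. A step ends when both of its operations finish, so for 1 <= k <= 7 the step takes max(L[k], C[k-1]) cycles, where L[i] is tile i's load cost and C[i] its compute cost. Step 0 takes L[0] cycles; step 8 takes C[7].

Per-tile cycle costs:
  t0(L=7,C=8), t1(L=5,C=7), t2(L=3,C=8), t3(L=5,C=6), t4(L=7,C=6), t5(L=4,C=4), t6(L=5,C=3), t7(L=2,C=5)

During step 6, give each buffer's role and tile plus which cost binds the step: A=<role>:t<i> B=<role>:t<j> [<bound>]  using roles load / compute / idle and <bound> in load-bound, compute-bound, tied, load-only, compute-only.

step 6: A=load:t6 B=compute:t5 [load-bound]

[0] DMA t0→A (7c) ∥ CU idle ⇒ 7c, clock 7
[1] DMA t1→B (5c) ∥ CU A:t0 (8c) ⇒ 8c, clock 15
[2] DMA t2→A (3c) ∥ CU B:t1 (7c) ⇒ 7c, clock 22
[3] DMA t3→B (5c) ∥ CU A:t2 (8c) ⇒ 8c, clock 30
[4] DMA t4→A (7c) ∥ CU B:t3 (6c) ⇒ 7c, clock 37
[5] DMA t5→B (4c) ∥ CU A:t4 (6c) ⇒ 6c, clock 43
[6] DMA t6→A (5c) ∥ CU B:t5 (4c) ⇒ 5c, clock 48
[7] DMA t7→B (2c) ∥ CU A:t6 (3c) ⇒ 3c, clock 51
[8] DMA idle ∥ CU B:t7 (5c) ⇒ 5c, clock 56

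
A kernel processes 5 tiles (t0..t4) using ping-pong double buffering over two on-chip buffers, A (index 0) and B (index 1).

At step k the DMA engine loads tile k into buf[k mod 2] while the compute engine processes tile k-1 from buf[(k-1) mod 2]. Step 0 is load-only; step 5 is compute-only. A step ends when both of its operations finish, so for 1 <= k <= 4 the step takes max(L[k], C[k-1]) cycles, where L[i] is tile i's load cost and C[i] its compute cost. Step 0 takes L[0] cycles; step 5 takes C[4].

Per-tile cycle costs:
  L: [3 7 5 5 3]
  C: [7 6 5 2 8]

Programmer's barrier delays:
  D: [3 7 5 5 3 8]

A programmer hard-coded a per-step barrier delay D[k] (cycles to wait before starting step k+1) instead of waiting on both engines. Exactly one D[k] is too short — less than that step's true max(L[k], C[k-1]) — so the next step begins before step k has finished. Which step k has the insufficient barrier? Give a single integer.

hazard at step 2

step 0: need L[0]=3 = 3; D[0]=3 ok
step 1: need max(L[1]=7,C[0]=7) = 7; D[1]=7 ok
step 2: need max(L[2]=5,C[1]=6) = 6; D[2]=5 SHORT
step 3: need max(L[3]=5,C[2]=5) = 5; D[3]=5 ok
step 4: need max(L[4]=3,C[3]=2) = 3; D[4]=3 ok
step 5: need C[4]=8 = 8; D[5]=8 ok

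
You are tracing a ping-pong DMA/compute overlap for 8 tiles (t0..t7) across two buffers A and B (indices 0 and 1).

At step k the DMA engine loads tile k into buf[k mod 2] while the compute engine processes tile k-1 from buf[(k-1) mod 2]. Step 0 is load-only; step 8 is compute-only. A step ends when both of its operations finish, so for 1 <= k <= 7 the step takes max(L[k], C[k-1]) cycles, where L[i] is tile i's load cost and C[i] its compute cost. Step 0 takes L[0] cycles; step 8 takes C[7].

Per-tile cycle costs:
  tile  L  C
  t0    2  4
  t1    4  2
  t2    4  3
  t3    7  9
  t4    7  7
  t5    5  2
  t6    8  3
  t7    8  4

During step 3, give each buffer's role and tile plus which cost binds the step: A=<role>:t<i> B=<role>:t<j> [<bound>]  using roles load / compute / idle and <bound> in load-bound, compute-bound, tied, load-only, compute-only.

k=0 load=t0/2c comp=- wait=2 total=2
k=1 load=t1/4c comp=t0/4c wait=4 total=6
k=2 load=t2/4c comp=t1/2c wait=4 total=10
k=3 load=t3/7c comp=t2/3c wait=7 total=17
k=4 load=t4/7c comp=t3/9c wait=9 total=26
k=5 load=t5/5c comp=t4/7c wait=7 total=33
k=6 load=t6/8c comp=t5/2c wait=8 total=41
k=7 load=t7/8c comp=t6/3c wait=8 total=49
k=8 load=- comp=t7/4c wait=4 total=53

step 3: A=compute:t2 B=load:t3 [load-bound]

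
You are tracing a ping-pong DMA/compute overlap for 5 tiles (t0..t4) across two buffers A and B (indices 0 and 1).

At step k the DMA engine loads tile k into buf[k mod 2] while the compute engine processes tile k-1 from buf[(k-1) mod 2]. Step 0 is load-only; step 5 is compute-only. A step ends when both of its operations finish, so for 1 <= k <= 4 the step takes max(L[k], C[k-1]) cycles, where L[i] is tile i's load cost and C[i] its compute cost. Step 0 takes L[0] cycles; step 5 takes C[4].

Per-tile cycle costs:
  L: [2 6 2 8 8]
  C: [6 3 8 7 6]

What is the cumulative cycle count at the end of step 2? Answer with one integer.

step 0: L[0]=2 → dur=2, Σ=2 | A=load:t0 B=idle [load-only]
step 1: L[1]=6 C[0]=6 → dur=6, Σ=8 | A=compute:t0 B=load:t1 [tied]
step 2: L[2]=2 C[1]=3 → dur=3, Σ=11 | A=load:t2 B=compute:t1 [compute-bound]
step 3: L[3]=8 C[2]=8 → dur=8, Σ=19 | A=compute:t2 B=load:t3 [tied]
step 4: L[4]=8 C[3]=7 → dur=8, Σ=27 | A=load:t4 B=compute:t3 [load-bound]
step 5: C[4]=6 → dur=6, Σ=33 | A=compute:t4 B=idle [compute-only]

end_cycle[2] = 11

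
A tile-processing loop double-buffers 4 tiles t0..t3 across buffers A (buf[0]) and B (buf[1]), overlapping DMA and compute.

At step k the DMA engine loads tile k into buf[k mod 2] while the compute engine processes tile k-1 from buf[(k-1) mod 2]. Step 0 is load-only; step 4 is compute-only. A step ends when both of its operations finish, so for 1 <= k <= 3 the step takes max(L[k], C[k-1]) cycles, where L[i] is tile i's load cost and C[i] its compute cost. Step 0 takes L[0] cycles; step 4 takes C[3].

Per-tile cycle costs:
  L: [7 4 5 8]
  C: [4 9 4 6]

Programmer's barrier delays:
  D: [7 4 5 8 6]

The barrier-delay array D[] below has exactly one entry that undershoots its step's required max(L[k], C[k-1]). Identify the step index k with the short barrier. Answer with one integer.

hazard at step 2

[0] required=L[0]=7=7 vs D=7 ok
[1] required=max(L[1]=4,C[0]=4)=4 vs D=4 ok
[2] required=max(L[2]=5,C[1]=9)=9 vs D=5 SHORT
[3] required=max(L[3]=8,C[2]=4)=8 vs D=8 ok
[4] required=C[3]=6=6 vs D=6 ok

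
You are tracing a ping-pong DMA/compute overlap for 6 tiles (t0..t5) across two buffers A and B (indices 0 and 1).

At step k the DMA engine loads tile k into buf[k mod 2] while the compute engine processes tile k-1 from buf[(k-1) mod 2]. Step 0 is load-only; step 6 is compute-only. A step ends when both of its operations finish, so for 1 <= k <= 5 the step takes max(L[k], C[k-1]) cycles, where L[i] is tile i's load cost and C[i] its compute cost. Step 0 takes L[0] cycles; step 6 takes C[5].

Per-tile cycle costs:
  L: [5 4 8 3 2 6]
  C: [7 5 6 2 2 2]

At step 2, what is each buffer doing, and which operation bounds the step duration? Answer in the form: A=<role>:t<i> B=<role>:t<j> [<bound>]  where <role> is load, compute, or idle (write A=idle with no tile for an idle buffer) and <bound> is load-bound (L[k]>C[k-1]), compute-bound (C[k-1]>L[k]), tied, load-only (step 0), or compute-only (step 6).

step 2: A=load:t2 B=compute:t1 [load-bound]

  0. 5=5c; end=5; A:t0 B:-
  1. max(4,7)=7c; end=12; A:t0 B:t1
  2. max(8,5)=8c; end=20; A:t2 B:t1
  3. max(3,6)=6c; end=26; A:t2 B:t3
  4. max(2,2)=2c; end=28; A:t4 B:t3
  5. max(6,2)=6c; end=34; A:t4 B:t5
  6. 2=2c; end=36; A:t4 B:t5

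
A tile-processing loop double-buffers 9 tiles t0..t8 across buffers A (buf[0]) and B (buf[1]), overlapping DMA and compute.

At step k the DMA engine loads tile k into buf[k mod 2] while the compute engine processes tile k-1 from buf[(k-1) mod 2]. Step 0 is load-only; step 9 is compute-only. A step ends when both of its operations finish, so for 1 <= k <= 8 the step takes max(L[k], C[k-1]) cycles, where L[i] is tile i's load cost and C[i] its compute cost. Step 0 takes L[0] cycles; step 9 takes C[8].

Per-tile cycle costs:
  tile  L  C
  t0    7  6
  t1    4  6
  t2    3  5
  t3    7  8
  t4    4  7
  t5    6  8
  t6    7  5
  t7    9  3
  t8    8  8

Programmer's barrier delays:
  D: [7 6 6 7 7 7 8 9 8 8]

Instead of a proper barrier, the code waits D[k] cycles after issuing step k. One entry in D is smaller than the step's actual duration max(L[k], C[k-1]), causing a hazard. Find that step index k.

hazard at step 4

[0] required=L[0]=7=7 vs D=7 ok
[1] required=max(L[1]=4,C[0]=6)=6 vs D=6 ok
[2] required=max(L[2]=3,C[1]=6)=6 vs D=6 ok
[3] required=max(L[3]=7,C[2]=5)=7 vs D=7 ok
[4] required=max(L[4]=4,C[3]=8)=8 vs D=7 SHORT
[5] required=max(L[5]=6,C[4]=7)=7 vs D=7 ok
[6] required=max(L[6]=7,C[5]=8)=8 vs D=8 ok
[7] required=max(L[7]=9,C[6]=5)=9 vs D=9 ok
[8] required=max(L[8]=8,C[7]=3)=8 vs D=8 ok
[9] required=C[8]=8=8 vs D=8 ok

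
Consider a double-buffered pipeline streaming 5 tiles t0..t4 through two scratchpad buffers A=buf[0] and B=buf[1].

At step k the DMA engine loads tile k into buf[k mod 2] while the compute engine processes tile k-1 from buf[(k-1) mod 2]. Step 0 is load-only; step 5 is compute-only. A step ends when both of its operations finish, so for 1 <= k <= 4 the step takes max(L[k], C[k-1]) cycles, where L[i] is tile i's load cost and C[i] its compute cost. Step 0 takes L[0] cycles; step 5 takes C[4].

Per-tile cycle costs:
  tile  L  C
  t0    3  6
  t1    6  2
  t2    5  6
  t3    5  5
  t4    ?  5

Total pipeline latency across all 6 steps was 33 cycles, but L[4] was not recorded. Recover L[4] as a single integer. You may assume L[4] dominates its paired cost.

L[4] = 8

step 0 → dur = L[0]=3 = 3
step 1 → dur = max(L[1]=6, C[0]=6) = 6
step 2 → dur = max(L[2]=5, C[1]=2) = 5
step 3 → dur = max(L[3]=5, C[2]=6) = 6
step 4 → dur = max(L[4]=?, C[3]=5) = L[4]  (unknown; binding)
step 5 → dur = C[4]=5 = 5
sum of known step durations = 25
dur[4] = total - known = 33 - 25 = 8
L[4] is the binding max in step 4, so L[4] = dur[4] = 8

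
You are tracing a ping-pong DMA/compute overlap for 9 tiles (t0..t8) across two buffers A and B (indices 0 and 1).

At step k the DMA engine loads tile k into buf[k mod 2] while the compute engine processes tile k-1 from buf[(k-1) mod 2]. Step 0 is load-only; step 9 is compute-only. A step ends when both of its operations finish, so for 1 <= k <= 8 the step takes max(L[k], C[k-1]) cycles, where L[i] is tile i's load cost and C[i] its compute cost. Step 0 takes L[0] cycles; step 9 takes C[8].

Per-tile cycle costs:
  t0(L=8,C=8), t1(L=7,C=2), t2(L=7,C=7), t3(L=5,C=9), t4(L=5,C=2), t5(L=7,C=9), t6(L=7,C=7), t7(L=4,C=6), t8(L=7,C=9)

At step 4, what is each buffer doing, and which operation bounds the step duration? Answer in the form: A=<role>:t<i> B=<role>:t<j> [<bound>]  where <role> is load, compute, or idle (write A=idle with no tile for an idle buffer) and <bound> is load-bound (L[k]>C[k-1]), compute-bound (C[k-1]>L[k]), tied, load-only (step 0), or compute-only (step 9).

k=0 load=t0/8c comp=- wait=8 total=8
k=1 load=t1/7c comp=t0/8c wait=8 total=16
k=2 load=t2/7c comp=t1/2c wait=7 total=23
k=3 load=t3/5c comp=t2/7c wait=7 total=30
k=4 load=t4/5c comp=t3/9c wait=9 total=39
k=5 load=t5/7c comp=t4/2c wait=7 total=46
k=6 load=t6/7c comp=t5/9c wait=9 total=55
k=7 load=t7/4c comp=t6/7c wait=7 total=62
k=8 load=t8/7c comp=t7/6c wait=7 total=69
k=9 load=- comp=t8/9c wait=9 total=78

step 4: A=load:t4 B=compute:t3 [compute-bound]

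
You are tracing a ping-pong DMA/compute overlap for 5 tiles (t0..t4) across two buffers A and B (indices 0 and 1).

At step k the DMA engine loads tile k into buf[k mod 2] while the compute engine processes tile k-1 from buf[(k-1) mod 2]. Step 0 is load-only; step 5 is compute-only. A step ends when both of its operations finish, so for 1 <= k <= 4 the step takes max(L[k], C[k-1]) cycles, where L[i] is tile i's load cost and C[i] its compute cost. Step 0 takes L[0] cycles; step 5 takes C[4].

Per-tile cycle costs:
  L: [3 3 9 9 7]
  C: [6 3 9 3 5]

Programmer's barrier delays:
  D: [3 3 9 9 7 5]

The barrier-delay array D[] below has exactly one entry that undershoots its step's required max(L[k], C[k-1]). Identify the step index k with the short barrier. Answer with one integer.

hazard at step 1

step 0: need L[0]=3 = 3; D[0]=3 ok
step 1: need max(L[1]=3,C[0]=6) = 6; D[1]=3 SHORT
step 2: need max(L[2]=9,C[1]=3) = 9; D[2]=9 ok
step 3: need max(L[3]=9,C[2]=9) = 9; D[3]=9 ok
step 4: need max(L[4]=7,C[3]=3) = 7; D[4]=7 ok
step 5: need C[4]=5 = 5; D[5]=5 ok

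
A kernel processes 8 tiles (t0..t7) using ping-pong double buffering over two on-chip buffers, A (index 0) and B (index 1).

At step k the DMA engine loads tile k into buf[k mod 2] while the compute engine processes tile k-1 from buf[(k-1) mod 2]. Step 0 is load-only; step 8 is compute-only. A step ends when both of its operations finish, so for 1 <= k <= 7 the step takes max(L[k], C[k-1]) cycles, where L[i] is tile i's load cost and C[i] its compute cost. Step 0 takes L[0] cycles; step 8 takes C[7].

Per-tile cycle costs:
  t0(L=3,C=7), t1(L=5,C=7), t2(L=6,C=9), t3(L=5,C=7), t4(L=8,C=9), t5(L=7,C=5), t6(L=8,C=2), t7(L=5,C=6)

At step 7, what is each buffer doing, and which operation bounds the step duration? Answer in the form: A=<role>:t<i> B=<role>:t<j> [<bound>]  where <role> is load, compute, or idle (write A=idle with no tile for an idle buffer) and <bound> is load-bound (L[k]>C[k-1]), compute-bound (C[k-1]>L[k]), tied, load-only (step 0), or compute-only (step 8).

  0. 3=3c; end=3; A:t0 B:-
  1. max(5,7)=7c; end=10; A:t0 B:t1
  2. max(6,7)=7c; end=17; A:t2 B:t1
  3. max(5,9)=9c; end=26; A:t2 B:t3
  4. max(8,7)=8c; end=34; A:t4 B:t3
  5. max(7,9)=9c; end=43; A:t4 B:t5
  6. max(8,5)=8c; end=51; A:t6 B:t5
  7. max(5,2)=5c; end=56; A:t6 B:t7
  8. 6=6c; end=62; A:t6 B:t7

step 7: A=compute:t6 B=load:t7 [load-bound]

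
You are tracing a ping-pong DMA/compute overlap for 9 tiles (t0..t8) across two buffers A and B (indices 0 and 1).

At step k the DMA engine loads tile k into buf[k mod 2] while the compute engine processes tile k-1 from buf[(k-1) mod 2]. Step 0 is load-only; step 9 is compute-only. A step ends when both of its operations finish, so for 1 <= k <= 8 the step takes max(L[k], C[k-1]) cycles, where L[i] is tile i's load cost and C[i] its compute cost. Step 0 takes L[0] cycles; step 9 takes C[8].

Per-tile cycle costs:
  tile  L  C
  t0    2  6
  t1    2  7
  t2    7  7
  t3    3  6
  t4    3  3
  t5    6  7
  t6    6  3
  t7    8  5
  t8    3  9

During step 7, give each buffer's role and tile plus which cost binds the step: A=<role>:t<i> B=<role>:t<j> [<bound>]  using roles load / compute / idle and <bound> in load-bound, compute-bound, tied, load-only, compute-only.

[0] DMA t0→A (2c) ∥ CU idle ⇒ 2c, clock 2
[1] DMA t1→B (2c) ∥ CU A:t0 (6c) ⇒ 6c, clock 8
[2] DMA t2→A (7c) ∥ CU B:t1 (7c) ⇒ 7c, clock 15
[3] DMA t3→B (3c) ∥ CU A:t2 (7c) ⇒ 7c, clock 22
[4] DMA t4→A (3c) ∥ CU B:t3 (6c) ⇒ 6c, clock 28
[5] DMA t5→B (6c) ∥ CU A:t4 (3c) ⇒ 6c, clock 34
[6] DMA t6→A (6c) ∥ CU B:t5 (7c) ⇒ 7c, clock 41
[7] DMA t7→B (8c) ∥ CU A:t6 (3c) ⇒ 8c, clock 49
[8] DMA t8→A (3c) ∥ CU B:t7 (5c) ⇒ 5c, clock 54
[9] DMA idle ∥ CU A:t8 (9c) ⇒ 9c, clock 63

step 7: A=compute:t6 B=load:t7 [load-bound]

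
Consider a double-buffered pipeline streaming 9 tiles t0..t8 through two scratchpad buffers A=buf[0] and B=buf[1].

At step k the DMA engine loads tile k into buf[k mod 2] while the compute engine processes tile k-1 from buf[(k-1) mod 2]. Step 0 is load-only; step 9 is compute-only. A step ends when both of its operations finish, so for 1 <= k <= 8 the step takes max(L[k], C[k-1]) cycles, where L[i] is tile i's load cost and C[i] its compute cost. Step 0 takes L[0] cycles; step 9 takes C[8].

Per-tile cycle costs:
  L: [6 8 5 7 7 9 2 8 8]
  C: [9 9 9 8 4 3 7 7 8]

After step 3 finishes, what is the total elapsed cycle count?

end_cycle[3] = 33

[0] DMA t0→A (6c) ∥ CU idle ⇒ 6c, clock 6
[1] DMA t1→B (8c) ∥ CU A:t0 (9c) ⇒ 9c, clock 15
[2] DMA t2→A (5c) ∥ CU B:t1 (9c) ⇒ 9c, clock 24
[3] DMA t3→B (7c) ∥ CU A:t2 (9c) ⇒ 9c, clock 33
[4] DMA t4→A (7c) ∥ CU B:t3 (8c) ⇒ 8c, clock 41
[5] DMA t5→B (9c) ∥ CU A:t4 (4c) ⇒ 9c, clock 50
[6] DMA t6→A (2c) ∥ CU B:t5 (3c) ⇒ 3c, clock 53
[7] DMA t7→B (8c) ∥ CU A:t6 (7c) ⇒ 8c, clock 61
[8] DMA t8→A (8c) ∥ CU B:t7 (7c) ⇒ 8c, clock 69
[9] DMA idle ∥ CU A:t8 (8c) ⇒ 8c, clock 77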